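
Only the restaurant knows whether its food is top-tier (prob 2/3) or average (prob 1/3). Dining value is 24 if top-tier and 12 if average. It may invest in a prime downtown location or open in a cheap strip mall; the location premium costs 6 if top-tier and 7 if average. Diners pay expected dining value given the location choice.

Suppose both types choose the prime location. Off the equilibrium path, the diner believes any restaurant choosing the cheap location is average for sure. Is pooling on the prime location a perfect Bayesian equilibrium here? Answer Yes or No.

On path, the diner holds the prior and pays 2/3·24 + 1/3·12 = 20. Off path (the cheap location), believing average, it pays 12.
top-tier: the prime location nets 20 − 6 = 14; the cheap location nets 12. top-tier stays.
average: the prime location nets 20 − 7 = 13; the cheap location nets 12. average stays.
No type deviates, so pooling is sustained.

Yes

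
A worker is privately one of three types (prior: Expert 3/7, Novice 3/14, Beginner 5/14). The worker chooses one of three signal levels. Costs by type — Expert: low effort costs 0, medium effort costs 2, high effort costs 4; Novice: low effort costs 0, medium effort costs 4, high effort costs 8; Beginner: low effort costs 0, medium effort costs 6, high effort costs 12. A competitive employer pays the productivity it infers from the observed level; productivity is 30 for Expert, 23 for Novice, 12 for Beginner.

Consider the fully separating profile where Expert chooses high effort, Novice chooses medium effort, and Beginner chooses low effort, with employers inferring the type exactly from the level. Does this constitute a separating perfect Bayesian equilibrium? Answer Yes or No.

Separating wages: high effort → 30, medium effort → 23, low effort → 12.
Expert (assigned high effort): low effort: 12 − 0 = 12; medium effort: 23 − 2 = 21; high effort: 30 − 4 = 26. Expert stays.
Novice (assigned medium effort): low effort: 12 − 0 = 12; medium effort: 23 − 4 = 19; high effort: 30 − 8 = 22. Novice prefers high effort.
Beginner (assigned low effort): low effort: 12 − 0 = 12; medium effort: 23 − 6 = 17; high effort: 30 − 12 = 18. Beginner prefers high effort.
At least one type deviates; the separating profile fails.

No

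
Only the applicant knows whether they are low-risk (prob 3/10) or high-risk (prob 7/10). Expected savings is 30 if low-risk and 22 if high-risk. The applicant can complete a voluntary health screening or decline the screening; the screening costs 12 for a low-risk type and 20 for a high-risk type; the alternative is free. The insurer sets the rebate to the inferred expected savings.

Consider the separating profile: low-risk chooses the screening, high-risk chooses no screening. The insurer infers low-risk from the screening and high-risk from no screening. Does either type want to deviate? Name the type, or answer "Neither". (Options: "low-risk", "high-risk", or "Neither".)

low-risk

The screening pays 30; no screening pays 22.
low-risk: assigned the screening, nets 30 − 12 = 18; deviating to no screening nets 22.
high-risk: assigned no screening, nets 22; deviating to the screening nets 30 − 20 = 10.
The low-risk type gains 4 by deviating.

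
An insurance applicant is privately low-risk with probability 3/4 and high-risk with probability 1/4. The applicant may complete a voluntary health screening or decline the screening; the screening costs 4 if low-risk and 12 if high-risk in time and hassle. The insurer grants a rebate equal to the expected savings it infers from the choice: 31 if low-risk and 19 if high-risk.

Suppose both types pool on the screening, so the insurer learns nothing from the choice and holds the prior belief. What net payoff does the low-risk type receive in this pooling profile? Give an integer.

24

Pooled rebate = 3/4·31 + 1/4·19 = 28.
low-risk pays cost 4 for the screening, so net payoff = 28 − 4 = 24.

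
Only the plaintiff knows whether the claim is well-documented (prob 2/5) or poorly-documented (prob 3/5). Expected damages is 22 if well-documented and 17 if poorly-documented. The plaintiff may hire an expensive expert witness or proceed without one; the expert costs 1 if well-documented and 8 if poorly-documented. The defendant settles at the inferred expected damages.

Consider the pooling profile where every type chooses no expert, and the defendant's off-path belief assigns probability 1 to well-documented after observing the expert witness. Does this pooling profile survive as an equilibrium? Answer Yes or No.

On path, the defendant holds the prior and pays 2/5·22 + 3/5·17 = 19. Off path (the expert witness), believing well-documented, it pays 22.
well-documented: no expert nets 19; the expert witness nets 22 − 1 = 21. well-documented would deviate.
poorly-documented: no expert nets 19; the expert witness nets 22 − 8 = 14. poorly-documented stays.
A type deviates, so pooling fails.

No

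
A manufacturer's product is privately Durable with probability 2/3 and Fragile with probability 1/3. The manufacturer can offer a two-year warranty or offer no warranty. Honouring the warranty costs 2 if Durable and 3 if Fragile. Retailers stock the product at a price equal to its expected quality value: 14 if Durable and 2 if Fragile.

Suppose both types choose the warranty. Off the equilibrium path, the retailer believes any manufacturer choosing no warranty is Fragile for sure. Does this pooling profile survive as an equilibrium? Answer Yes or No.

On path, the retailer holds the prior and pays 2/3·14 + 1/3·2 = 10. Off path (no warranty), believing Fragile, it pays 2.
Durable: the warranty nets 10 − 2 = 8; no warranty nets 2. Durable stays.
Fragile: the warranty nets 10 − 3 = 7; no warranty nets 2. Fragile stays.
No type deviates, so pooling is sustained.

Yes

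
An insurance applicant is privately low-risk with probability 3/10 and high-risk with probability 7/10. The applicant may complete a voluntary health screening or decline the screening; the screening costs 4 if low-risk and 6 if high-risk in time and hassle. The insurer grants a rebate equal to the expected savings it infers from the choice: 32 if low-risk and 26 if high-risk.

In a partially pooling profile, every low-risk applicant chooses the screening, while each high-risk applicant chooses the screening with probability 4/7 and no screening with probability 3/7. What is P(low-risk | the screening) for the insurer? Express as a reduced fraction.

P(the screening) = (3/10)·1 + (7/10)·(4/7) = 7/10.
By Bayes' rule, P(low-risk | the screening) = (3/10) / (7/10) = 3/7.

3/7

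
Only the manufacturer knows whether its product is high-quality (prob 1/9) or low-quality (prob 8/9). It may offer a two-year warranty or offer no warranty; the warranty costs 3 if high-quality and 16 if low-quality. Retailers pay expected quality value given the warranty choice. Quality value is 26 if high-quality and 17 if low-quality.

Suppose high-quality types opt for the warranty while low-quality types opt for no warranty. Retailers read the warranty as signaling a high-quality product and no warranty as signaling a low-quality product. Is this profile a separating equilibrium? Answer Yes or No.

Yes

Under these beliefs, the warranty earns price 26 and no warranty earns price 17.
high-quality: the warranty nets 26 − 3 = 23; no warranty nets 17. high-quality prefers the warranty.
low-quality: the warranty nets 26 − 16 = 10; no warranty nets 17. low-quality prefers no warranty.
Neither type deviates, so the separating profile is an equilibrium.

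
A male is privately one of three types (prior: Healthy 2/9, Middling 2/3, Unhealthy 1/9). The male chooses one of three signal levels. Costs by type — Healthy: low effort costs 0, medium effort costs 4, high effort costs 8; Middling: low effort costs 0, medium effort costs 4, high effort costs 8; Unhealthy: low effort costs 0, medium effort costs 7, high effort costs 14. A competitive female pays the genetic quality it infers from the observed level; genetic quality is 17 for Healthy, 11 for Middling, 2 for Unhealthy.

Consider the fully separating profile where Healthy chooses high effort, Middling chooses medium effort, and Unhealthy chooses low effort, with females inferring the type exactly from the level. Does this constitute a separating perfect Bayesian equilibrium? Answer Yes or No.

No

Separating mating payoffs: high effort → 17, medium effort → 11, low effort → 2.
Healthy (assigned high effort): low effort: 2 − 0 = 2; medium effort: 11 − 4 = 7; high effort: 17 − 8 = 9. Healthy stays.
Middling (assigned medium effort): low effort: 2 − 0 = 2; medium effort: 11 − 4 = 7; high effort: 17 − 8 = 9. Middling prefers high effort.
Unhealthy (assigned low effort): low effort: 2 − 0 = 2; medium effort: 11 − 7 = 4; high effort: 17 − 14 = 3. Unhealthy prefers medium effort.
At least one type deviates; the separating profile fails.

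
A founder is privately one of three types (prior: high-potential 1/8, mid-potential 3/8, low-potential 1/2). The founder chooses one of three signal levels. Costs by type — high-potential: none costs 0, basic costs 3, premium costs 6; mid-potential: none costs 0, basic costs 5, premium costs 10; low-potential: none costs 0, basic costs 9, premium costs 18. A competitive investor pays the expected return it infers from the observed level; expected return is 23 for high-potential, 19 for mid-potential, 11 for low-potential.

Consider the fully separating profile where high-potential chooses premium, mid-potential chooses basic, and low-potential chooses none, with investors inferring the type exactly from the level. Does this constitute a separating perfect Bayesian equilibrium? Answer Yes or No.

Yes

Separating valuations: premium → 23, basic → 19, none → 11.
high-potential (assigned premium): none: 11 − 0 = 11; basic: 19 − 3 = 16; premium: 23 − 6 = 17. high-potential stays.
mid-potential (assigned basic): none: 11 − 0 = 11; basic: 19 − 5 = 14; premium: 23 − 10 = 13. mid-potential stays.
low-potential (assigned none): none: 11 − 0 = 11; basic: 19 − 9 = 10; premium: 23 − 18 = 5. low-potential stays.
Every type prefers its assigned level; separation holds.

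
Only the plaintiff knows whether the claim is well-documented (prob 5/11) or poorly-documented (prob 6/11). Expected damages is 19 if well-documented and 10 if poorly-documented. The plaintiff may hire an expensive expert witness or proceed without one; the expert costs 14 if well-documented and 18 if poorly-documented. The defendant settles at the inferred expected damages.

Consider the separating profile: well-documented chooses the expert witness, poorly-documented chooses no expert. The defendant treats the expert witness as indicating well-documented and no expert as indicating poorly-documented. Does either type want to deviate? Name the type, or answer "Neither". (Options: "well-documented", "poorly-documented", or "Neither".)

The expert witness pays 19; no expert pays 10.
well-documented: assigned the expert witness, nets 19 − 14 = 5; deviating to no expert nets 10.
poorly-documented: assigned no expert, nets 10; deviating to the expert witness nets 19 − 18 = 1.
The well-documented type gains 5 by deviating.

well-documented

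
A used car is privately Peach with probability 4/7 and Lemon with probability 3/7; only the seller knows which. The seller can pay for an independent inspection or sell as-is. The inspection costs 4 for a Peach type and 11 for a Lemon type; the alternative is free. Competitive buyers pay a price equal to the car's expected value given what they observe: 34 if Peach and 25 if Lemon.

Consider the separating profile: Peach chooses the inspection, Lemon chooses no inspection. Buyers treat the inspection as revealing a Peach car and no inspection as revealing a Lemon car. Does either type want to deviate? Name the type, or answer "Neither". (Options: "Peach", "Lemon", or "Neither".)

Neither

The inspection pays 34; no inspection pays 25.
Peach: assigned the inspection, nets 34 − 4 = 30; deviating to no inspection nets 25.
Lemon: assigned no inspection, nets 25; deviating to the inspection nets 34 − 11 = 23.
Both types strictly prefer their assigned action; no profitable deviation.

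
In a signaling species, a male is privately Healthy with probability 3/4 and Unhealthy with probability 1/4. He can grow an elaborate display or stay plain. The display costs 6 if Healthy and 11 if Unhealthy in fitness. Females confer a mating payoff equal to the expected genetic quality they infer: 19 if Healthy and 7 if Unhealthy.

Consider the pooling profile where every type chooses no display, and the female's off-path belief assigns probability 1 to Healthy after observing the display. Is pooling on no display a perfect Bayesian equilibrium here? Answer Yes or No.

On path, the female holds the prior and pays 3/4·19 + 1/4·7 = 16. Off path (the display), believing Healthy, it pays 19.
Healthy: no display nets 16; the display nets 19 − 6 = 13. Healthy stays.
Unhealthy: no display nets 16; the display nets 19 − 11 = 8. Unhealthy stays.
No type deviates, so pooling is sustained.

Yes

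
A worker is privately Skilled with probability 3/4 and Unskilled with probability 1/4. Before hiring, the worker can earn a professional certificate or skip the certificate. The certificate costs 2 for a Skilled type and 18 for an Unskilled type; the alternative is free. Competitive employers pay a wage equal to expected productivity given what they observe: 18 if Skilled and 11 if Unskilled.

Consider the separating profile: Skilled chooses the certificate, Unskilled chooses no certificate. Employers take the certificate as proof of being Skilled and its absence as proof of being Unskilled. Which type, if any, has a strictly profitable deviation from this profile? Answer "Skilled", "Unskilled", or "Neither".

Neither

The certificate pays 18; no certificate pays 11.
Skilled: assigned the certificate, nets 18 − 2 = 16; deviating to no certificate nets 11.
Unskilled: assigned no certificate, nets 11; deviating to the certificate nets 18 − 18 = 0.
Both types strictly prefer their assigned action; no profitable deviation.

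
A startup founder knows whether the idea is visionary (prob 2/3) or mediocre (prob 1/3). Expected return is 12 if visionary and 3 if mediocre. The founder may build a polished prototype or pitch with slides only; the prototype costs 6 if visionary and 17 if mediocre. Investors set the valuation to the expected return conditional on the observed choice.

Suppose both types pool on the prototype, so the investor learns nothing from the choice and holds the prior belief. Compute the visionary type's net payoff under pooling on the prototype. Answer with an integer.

3

Pooled valuation = 2/3·12 + 1/3·3 = 9.
visionary pays cost 6 for the prototype, so net payoff = 9 − 6 = 3.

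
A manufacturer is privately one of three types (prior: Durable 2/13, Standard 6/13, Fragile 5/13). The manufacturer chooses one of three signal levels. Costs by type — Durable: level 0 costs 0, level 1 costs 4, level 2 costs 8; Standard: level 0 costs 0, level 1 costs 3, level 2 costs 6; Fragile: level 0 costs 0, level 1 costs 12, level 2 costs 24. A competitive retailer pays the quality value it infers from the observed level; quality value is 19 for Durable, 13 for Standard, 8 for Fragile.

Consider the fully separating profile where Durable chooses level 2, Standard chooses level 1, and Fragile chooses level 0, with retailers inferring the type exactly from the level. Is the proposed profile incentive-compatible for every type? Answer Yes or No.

Separating prices: level 2 → 19, level 1 → 13, level 0 → 8.
Durable (assigned level 2): level 0: 8 − 0 = 8; level 1: 13 − 4 = 9; level 2: 19 − 8 = 11. Durable stays.
Standard (assigned level 1): level 0: 8 − 0 = 8; level 1: 13 − 3 = 10; level 2: 19 − 6 = 13. Standard prefers level 2.
Fragile (assigned level 0): level 0: 8 − 0 = 8; level 1: 13 − 12 = 1; level 2: 19 − 24 = -5. Fragile stays.
At least one type deviates; the separating profile fails.

No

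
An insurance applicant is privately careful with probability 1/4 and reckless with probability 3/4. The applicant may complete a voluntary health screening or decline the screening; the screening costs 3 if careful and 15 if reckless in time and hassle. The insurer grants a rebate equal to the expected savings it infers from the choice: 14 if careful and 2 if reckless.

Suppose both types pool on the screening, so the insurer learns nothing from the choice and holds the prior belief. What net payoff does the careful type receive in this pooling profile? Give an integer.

Pooled rebate = 1/4·14 + 3/4·2 = 5.
careful pays cost 3 for the screening, so net payoff = 5 − 3 = 2.

2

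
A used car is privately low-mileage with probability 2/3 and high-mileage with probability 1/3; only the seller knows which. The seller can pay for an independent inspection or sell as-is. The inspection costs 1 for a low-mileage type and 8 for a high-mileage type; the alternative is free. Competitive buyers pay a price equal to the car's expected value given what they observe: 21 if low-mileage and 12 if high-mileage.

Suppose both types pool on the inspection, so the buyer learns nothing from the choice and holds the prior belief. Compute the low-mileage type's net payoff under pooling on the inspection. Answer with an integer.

Pooled price = 2/3·21 + 1/3·12 = 18.
low-mileage pays cost 1 for the inspection, so net payoff = 18 − 1 = 17.

17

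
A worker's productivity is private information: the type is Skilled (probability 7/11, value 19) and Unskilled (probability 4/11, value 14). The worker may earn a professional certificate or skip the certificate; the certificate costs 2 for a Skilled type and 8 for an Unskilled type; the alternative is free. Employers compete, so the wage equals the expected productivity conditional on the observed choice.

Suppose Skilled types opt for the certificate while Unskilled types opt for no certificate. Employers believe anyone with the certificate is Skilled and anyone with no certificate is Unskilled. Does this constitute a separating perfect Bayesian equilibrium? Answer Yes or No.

Under these beliefs, the certificate earns wage 19 and no certificate earns wage 14.
Skilled: the certificate nets 19 − 2 = 17; no certificate nets 14. Skilled prefers the certificate.
Unskilled: the certificate nets 19 − 8 = 11; no certificate nets 14. Unskilled prefers no certificate.
Neither type deviates, so the separating profile is an equilibrium.

Yes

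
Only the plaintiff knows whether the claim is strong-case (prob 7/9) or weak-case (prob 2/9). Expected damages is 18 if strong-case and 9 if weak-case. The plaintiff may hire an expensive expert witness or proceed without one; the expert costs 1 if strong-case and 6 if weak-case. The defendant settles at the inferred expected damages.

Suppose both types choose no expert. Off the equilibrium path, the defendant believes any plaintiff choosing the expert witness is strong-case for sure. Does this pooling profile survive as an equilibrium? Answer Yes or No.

No

On path, the defendant holds the prior and pays 7/9·18 + 2/9·9 = 16. Off path (the expert witness), believing strong-case, it pays 18.
strong-case: no expert nets 16; the expert witness nets 18 − 1 = 17. strong-case would deviate.
weak-case: no expert nets 16; the expert witness nets 18 − 6 = 12. weak-case stays.
A type deviates, so pooling fails.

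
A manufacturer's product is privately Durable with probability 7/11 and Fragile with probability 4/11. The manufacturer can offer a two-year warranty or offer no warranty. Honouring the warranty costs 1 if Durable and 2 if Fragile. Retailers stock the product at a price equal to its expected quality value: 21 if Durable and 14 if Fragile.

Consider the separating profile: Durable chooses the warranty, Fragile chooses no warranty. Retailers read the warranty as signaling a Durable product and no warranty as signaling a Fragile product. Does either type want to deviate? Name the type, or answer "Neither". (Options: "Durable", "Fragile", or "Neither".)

The warranty pays 21; no warranty pays 14.
Durable: assigned the warranty, nets 21 − 1 = 20; deviating to no warranty nets 14.
Fragile: assigned no warranty, nets 14; deviating to the warranty nets 21 − 2 = 19.
The Fragile type gains 5 by deviating.

Fragile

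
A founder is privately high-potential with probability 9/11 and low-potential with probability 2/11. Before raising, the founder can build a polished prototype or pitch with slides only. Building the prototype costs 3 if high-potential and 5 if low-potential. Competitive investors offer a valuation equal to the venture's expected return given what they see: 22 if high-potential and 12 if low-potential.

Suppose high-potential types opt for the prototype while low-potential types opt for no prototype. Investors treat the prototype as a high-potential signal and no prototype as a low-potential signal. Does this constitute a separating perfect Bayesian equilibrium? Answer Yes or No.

Under these beliefs, the prototype earns valuation 22 and no prototype earns valuation 12.
high-potential: the prototype nets 22 − 3 = 19; no prototype nets 12. high-potential prefers the prototype.
low-potential: the prototype nets 22 − 5 = 17; no prototype nets 12. low-potential would deviate to the prototype.
low-potential has a profitable deviation, so the profile is not an equilibrium.

No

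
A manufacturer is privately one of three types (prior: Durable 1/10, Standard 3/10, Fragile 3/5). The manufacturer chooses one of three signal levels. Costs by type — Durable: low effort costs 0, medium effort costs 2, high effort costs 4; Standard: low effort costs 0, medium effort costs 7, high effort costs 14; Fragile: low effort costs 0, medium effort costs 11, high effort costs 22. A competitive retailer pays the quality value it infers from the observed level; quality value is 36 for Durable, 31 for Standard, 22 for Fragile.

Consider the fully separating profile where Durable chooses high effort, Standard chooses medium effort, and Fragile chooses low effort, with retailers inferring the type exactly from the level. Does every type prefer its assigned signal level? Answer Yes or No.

Yes

Separating prices: high effort → 36, medium effort → 31, low effort → 22.
Durable (assigned high effort): low effort: 22 − 0 = 22; medium effort: 31 − 2 = 29; high effort: 36 − 4 = 32. Durable stays.
Standard (assigned medium effort): low effort: 22 − 0 = 22; medium effort: 31 − 7 = 24; high effort: 36 − 14 = 22. Standard stays.
Fragile (assigned low effort): low effort: 22 − 0 = 22; medium effort: 31 − 11 = 20; high effort: 36 − 22 = 14. Fragile stays.
Every type prefers its assigned level; separation holds.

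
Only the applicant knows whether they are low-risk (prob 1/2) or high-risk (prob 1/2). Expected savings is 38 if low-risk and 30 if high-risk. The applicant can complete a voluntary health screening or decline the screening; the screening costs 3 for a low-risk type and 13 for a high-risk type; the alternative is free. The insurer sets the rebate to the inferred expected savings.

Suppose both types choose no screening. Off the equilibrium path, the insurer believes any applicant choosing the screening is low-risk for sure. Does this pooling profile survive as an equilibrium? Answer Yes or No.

No

On path, the insurer holds the prior and pays 1/2·38 + 1/2·30 = 34. Off path (the screening), believing low-risk, it pays 38.
low-risk: no screening nets 34; the screening nets 38 − 3 = 35. low-risk would deviate.
high-risk: no screening nets 34; the screening nets 38 − 13 = 25. high-risk stays.
A type deviates, so pooling fails.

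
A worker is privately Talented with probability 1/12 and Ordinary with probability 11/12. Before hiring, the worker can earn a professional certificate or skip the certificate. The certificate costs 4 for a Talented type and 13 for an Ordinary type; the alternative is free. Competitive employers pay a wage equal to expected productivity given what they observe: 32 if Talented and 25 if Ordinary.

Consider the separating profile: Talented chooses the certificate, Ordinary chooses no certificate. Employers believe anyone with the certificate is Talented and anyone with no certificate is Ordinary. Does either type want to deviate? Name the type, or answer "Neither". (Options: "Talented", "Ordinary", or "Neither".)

The certificate pays 32; no certificate pays 25.
Talented: assigned the certificate, nets 32 − 4 = 28; deviating to no certificate nets 25.
Ordinary: assigned no certificate, nets 25; deviating to the certificate nets 32 − 13 = 19.
Both types strictly prefer their assigned action; no profitable deviation.

Neither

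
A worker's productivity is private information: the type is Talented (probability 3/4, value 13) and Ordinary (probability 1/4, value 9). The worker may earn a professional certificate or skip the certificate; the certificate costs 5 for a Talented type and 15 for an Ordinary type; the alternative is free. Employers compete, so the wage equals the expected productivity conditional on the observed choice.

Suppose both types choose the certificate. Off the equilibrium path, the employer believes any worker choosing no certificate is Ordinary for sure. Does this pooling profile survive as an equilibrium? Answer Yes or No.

No

On path, the employer holds the prior and pays 3/4·13 + 1/4·9 = 12. Off path (no certificate), believing Ordinary, it pays 9.
Talented: the certificate nets 12 − 5 = 7; no certificate nets 9. Talented would deviate.
Ordinary: the certificate nets 12 − 15 = -3; no certificate nets 9. Ordinary would deviate.
A type deviates, so pooling fails.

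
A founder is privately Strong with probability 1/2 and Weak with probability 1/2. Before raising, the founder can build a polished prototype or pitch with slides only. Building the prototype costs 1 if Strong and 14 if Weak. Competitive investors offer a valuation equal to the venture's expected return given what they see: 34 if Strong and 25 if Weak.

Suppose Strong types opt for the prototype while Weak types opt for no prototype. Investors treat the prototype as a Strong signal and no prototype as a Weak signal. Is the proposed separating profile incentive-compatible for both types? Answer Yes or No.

Yes

Under these beliefs, the prototype earns valuation 34 and no prototype earns valuation 25.
Strong: the prototype nets 34 − 1 = 33; no prototype nets 25. Strong prefers the prototype.
Weak: the prototype nets 34 − 14 = 20; no prototype nets 25. Weak prefers no prototype.
Neither type deviates, so the separating profile is an equilibrium.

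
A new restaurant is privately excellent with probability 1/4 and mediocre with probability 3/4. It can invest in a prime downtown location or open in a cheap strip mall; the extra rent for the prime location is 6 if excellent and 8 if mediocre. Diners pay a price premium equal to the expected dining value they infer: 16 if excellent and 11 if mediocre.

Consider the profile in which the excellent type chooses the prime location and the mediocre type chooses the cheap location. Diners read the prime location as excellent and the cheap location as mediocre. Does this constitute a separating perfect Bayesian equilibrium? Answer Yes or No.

No

Under these beliefs, the prime location earns price premium 16 and the cheap location earns price premium 11.
excellent: the prime location nets 16 − 6 = 10; the cheap location nets 11. excellent would deviate to the cheap location.
mediocre: the prime location nets 16 − 8 = 8; the cheap location nets 11. mediocre prefers the cheap location.
excellent has a profitable deviation, so the profile is not an equilibrium.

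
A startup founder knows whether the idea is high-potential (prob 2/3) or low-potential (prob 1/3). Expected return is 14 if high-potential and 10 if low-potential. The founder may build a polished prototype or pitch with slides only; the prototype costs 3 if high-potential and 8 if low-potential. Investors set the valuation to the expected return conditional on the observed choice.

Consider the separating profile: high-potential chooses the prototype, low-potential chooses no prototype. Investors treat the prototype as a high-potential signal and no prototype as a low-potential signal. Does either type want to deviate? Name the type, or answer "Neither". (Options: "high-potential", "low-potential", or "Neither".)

The prototype pays 14; no prototype pays 10.
high-potential: assigned the prototype, nets 14 − 3 = 11; deviating to no prototype nets 10.
low-potential: assigned no prototype, nets 10; deviating to the prototype nets 14 − 8 = 6.
Both types strictly prefer their assigned action; no profitable deviation.

Neither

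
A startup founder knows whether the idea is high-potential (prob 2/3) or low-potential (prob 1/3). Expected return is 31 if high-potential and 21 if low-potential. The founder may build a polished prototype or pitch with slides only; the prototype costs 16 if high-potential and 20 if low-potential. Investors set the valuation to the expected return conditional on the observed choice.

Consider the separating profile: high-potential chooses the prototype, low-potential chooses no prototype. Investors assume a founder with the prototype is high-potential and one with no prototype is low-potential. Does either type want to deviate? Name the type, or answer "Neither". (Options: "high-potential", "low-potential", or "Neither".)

high-potential

The prototype pays 31; no prototype pays 21.
high-potential: assigned the prototype, nets 31 − 16 = 15; deviating to no prototype nets 21.
low-potential: assigned no prototype, nets 21; deviating to the prototype nets 31 − 20 = 11.
The high-potential type gains 6 by deviating.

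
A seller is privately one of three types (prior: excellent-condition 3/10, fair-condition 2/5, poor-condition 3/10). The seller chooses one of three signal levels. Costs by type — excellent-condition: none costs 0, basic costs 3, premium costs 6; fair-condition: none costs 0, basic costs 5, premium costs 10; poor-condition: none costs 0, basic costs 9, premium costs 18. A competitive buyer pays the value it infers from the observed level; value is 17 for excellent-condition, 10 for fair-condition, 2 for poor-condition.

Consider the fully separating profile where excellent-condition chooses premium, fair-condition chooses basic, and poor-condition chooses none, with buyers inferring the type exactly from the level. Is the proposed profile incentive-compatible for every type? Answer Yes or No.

Separating prices: premium → 17, basic → 10, none → 2.
excellent-condition (assigned premium): none: 2 − 0 = 2; basic: 10 − 3 = 7; premium: 17 − 6 = 11. excellent-condition stays.
fair-condition (assigned basic): none: 2 − 0 = 2; basic: 10 − 5 = 5; premium: 17 − 10 = 7. fair-condition prefers premium.
poor-condition (assigned none): none: 2 − 0 = 2; basic: 10 − 9 = 1; premium: 17 − 18 = -1. poor-condition stays.
At least one type deviates; the separating profile fails.

No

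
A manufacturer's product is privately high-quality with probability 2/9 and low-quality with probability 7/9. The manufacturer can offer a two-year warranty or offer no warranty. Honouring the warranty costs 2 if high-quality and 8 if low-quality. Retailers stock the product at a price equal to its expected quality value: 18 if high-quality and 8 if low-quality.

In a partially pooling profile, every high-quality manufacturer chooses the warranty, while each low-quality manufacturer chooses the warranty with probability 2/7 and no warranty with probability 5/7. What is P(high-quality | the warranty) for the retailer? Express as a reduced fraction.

1/2

P(the warranty) = (2/9)·1 + (7/9)·(2/7) = 4/9.
By Bayes' rule, P(high-quality | the warranty) = (2/9) / (4/9) = 1/2.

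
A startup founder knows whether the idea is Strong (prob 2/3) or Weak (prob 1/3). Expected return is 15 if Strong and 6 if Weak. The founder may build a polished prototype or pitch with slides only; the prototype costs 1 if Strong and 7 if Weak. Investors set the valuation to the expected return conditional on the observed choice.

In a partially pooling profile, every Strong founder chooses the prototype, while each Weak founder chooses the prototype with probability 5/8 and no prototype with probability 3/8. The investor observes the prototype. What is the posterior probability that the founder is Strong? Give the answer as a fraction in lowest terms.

16/21

P(the prototype) = (2/3)·1 + (1/3)·(5/8) = 7/8.
By Bayes' rule, P(Strong | the prototype) = (2/3) / (7/8) = 16/21.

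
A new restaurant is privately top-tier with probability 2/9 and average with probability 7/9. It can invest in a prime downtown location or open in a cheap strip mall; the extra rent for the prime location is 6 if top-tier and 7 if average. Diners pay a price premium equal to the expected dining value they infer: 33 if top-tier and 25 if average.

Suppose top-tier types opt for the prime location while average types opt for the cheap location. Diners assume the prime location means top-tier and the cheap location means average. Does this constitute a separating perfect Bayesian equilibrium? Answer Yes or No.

Under these beliefs, the prime location earns price premium 33 and the cheap location earns price premium 25.
top-tier: the prime location nets 33 − 6 = 27; the cheap location nets 25. top-tier prefers the prime location.
average: the prime location nets 33 − 7 = 26; the cheap location nets 25. average would deviate to the prime location.
average has a profitable deviation, so the profile is not an equilibrium.

No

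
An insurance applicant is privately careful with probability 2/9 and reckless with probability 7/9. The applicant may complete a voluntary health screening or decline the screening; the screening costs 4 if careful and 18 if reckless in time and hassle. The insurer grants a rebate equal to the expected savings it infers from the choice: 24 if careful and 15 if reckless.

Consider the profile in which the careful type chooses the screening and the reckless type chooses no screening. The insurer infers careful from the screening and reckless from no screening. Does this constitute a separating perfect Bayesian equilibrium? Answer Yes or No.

Under these beliefs, the screening earns rebate 24 and no screening earns rebate 15.
careful: the screening nets 24 − 4 = 20; no screening nets 15. careful prefers the screening.
reckless: the screening nets 24 − 18 = 6; no screening nets 15. reckless prefers no screening.
Neither type deviates, so the separating profile is an equilibrium.

Yes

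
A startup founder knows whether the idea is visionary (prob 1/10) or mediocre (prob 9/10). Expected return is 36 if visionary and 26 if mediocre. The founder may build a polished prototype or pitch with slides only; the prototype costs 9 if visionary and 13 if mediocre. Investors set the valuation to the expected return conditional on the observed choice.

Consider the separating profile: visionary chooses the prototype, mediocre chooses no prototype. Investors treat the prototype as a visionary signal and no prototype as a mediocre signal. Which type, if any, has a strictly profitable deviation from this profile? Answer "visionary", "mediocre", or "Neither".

Neither

The prototype pays 36; no prototype pays 26.
visionary: assigned the prototype, nets 36 − 9 = 27; deviating to no prototype nets 26.
mediocre: assigned no prototype, nets 26; deviating to the prototype nets 36 − 13 = 23.
Both types strictly prefer their assigned action; no profitable deviation.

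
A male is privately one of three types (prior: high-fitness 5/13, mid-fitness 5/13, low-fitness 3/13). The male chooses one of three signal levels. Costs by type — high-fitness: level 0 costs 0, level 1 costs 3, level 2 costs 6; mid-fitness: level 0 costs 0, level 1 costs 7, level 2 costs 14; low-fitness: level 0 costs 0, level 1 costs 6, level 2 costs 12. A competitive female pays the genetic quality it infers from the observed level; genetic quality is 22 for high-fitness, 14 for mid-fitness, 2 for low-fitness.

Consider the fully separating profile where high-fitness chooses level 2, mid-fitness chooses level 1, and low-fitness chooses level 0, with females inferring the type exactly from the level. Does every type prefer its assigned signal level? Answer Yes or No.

No

Separating mating payoffs: level 2 → 22, level 1 → 14, level 0 → 2.
high-fitness (assigned level 2): level 0: 2 − 0 = 2; level 1: 14 − 3 = 11; level 2: 22 − 6 = 16. high-fitness stays.
mid-fitness (assigned level 1): level 0: 2 − 0 = 2; level 1: 14 − 7 = 7; level 2: 22 − 14 = 8. mid-fitness prefers level 2.
low-fitness (assigned level 0): level 0: 2 − 0 = 2; level 1: 14 − 6 = 8; level 2: 22 − 12 = 10. low-fitness prefers level 2.
At least one type deviates; the separating profile fails.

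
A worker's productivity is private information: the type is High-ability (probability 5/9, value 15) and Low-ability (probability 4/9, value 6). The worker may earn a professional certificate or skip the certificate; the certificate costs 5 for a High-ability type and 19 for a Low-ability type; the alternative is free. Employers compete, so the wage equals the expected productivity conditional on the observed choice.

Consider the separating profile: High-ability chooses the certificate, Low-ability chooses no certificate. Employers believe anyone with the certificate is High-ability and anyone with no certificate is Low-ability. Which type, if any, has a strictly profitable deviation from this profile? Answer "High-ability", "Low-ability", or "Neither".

The certificate pays 15; no certificate pays 6.
High-ability: assigned the certificate, nets 15 − 5 = 10; deviating to no certificate nets 6.
Low-ability: assigned no certificate, nets 6; deviating to the certificate nets 15 − 19 = -4.
Both types strictly prefer their assigned action; no profitable deviation.

Neither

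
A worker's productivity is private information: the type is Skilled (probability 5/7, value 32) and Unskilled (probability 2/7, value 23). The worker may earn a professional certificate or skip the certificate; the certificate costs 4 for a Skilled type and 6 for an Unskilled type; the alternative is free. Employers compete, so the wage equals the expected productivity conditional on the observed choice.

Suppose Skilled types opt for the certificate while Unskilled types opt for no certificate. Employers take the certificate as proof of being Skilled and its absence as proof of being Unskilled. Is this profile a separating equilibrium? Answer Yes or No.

No

Under these beliefs, the certificate earns wage 32 and no certificate earns wage 23.
Skilled: the certificate nets 32 − 4 = 28; no certificate nets 23. Skilled prefers the certificate.
Unskilled: the certificate nets 32 − 6 = 26; no certificate nets 23. Unskilled would deviate to the certificate.
Unskilled has a profitable deviation, so the profile is not an equilibrium.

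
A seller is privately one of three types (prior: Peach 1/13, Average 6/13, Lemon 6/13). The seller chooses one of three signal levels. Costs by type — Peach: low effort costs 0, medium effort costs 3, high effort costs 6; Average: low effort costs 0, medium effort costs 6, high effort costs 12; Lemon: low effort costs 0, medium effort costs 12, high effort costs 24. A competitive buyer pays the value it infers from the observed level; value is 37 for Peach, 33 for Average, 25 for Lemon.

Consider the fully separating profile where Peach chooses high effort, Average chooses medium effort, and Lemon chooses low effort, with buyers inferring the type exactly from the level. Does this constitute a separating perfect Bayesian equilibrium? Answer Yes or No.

Yes

Separating prices: high effort → 37, medium effort → 33, low effort → 25.
Peach (assigned high effort): low effort: 25 − 0 = 25; medium effort: 33 − 3 = 30; high effort: 37 − 6 = 31. Peach stays.
Average (assigned medium effort): low effort: 25 − 0 = 25; medium effort: 33 − 6 = 27; high effort: 37 − 12 = 25. Average stays.
Lemon (assigned low effort): low effort: 25 − 0 = 25; medium effort: 33 − 12 = 21; high effort: 37 − 24 = 13. Lemon stays.
Every type prefers its assigned level; separation holds.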